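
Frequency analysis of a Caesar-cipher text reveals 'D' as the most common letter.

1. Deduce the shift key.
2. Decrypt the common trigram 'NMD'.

Step 1: In English, 'E' is the most frequent letter (12.7%).
Step 2: The most frequent ciphertext letter is 'D' (position 3).
Step 3: Shift = (3 - 4) mod 26 = 25.
Step 4: Decrypt 'NMD' by shifting back 25:
  N -> O
  M -> N
  D -> E
Step 5: 'NMD' decrypts to 'ONE'.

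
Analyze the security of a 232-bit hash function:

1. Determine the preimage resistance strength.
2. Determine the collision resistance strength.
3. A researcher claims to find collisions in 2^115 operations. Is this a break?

Step 1: Preimage resistance requires brute-force of 2^232 operations.
Step 2: Collision resistance (birthday bound) = 2^(232/2) = 2^116.
Step 3: The claimed attack costs 2^115 operations.
Step 4: Since 2^115 < 2^116, the claimed attack beats the generic birthday bound, so collision resistance is broken.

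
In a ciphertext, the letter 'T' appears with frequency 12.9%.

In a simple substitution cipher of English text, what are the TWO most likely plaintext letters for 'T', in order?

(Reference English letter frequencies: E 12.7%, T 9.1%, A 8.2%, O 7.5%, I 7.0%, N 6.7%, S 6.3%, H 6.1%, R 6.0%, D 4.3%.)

Step 1: Observed frequency of 'T' is 12.9%.
Step 2: Compute distances to each reference frequency and sort:
  E (12.7%): difference = 0.2% <-- BEST
  T (9.1%): difference = 3.8% <-- RUNNER-UP
  A (8.2%): difference = 4.7%
  O (7.5%): difference = 5.4%
  I (7.0%): difference = 5.9%
Step 3: Most likely is 'E' (12.7%, diff 0.2%); second most likely is 'T' (9.1%, diff 3.8%).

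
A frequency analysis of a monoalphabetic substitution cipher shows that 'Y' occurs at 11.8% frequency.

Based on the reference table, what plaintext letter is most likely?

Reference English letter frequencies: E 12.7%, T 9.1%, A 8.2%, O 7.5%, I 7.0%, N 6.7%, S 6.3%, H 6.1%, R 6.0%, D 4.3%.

Step 1: The observed frequency is 11.8%.
Step 2: Compare with English frequencies:
  E: 12.7% (difference: 0.9%) <-- closest
  T: 9.1% (difference: 2.7%)
  A: 8.2% (difference: 3.6%)
  O: 7.5% (difference: 4.3%)
  I: 7.0% (difference: 4.8%)
  N: 6.7% (difference: 5.1%)
  S: 6.3% (difference: 5.5%)
  H: 6.1% (difference: 5.7%)
  R: 6.0% (difference: 5.8%)
  D: 4.3% (difference: 7.5%)
Step 3: 'Y' most likely represents 'E' (frequency 12.7%).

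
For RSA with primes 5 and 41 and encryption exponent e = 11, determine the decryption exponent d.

Step 1: n = 5 * 41 = 205.
Step 2: phi(n) = 4 * 40 = 160.
Step 3: Find d such that 11 * d = 1 (mod 160).
Step 4: d = 11^(-1) mod 160 = 131.
Verification: 11 * 131 = 1441 = 9 * 160 + 1.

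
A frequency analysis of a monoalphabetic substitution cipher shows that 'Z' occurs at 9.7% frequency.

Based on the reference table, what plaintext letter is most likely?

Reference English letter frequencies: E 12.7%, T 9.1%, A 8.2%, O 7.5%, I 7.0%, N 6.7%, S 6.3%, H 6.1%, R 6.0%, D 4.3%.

Step 1: The observed frequency is 9.7%.
Step 2: Compare with English frequencies:
  E: 12.7% (difference: 3.0%)
  T: 9.1% (difference: 0.6%) <-- closest
  A: 8.2% (difference: 1.5%)
  O: 7.5% (difference: 2.2%)
  I: 7.0% (difference: 2.7%)
  N: 6.7% (difference: 3.0%)
  S: 6.3% (difference: 3.4%)
  H: 6.1% (difference: 3.6%)
  R: 6.0% (difference: 3.7%)
  D: 4.3% (difference: 5.4%)
Step 3: 'Z' most likely represents 'T' (frequency 9.1%).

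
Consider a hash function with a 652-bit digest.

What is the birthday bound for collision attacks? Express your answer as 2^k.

Step 1: The birthday paradox gives collision probability ~50% after sqrt(2^n) = 2^(n/2) hashes.
Step 2: For 652-bit output: 2^(652/2) = 2^326.
Step 3: Approximately 2^326 hash computations needed.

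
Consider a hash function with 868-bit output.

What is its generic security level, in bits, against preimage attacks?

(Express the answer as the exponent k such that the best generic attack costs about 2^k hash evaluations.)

Step 1: The hash has a 868-bit output.
Step 2: Preimage resistance means: given a digest h(x), it should be infeasible to find any input that hashes to it.
With a 868-bit output there are 2^868 possible digests, so a generic brute-force preimage search costs about 2^868 evaluations.
Step 3: Security level = 868 bits.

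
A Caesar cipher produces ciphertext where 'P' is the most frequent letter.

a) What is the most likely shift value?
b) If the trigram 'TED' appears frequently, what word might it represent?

Step 1: In English, 'E' is the most frequent letter (12.7%).
Step 2: The most frequent ciphertext letter is 'P' (position 15).
Step 3: Shift = (15 - 4) mod 26 = 11.
Step 4: Decrypt 'TED' by shifting back 11:
  T -> I
  E -> T
  D -> S
Step 5: 'TED' decrypts to 'ITS'.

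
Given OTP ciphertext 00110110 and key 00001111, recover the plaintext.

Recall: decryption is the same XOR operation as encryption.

Step 1: XOR ciphertext with key:
  Ciphertext: 00110110
  Key:        00001111
  XOR:        00111001
Step 2: Plaintext = 00111001 = 57 in decimal.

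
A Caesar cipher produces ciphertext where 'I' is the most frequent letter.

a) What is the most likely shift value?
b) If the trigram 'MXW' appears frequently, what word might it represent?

Step 1: In English, 'E' is the most frequent letter (12.7%).
Step 2: The most frequent ciphertext letter is 'I' (position 8).
Step 3: Shift = (8 - 4) mod 26 = 4.
Step 4: Decrypt 'MXW' by shifting back 4:
  M -> I
  X -> T
  W -> S
Step 5: 'MXW' decrypts to 'ITS'.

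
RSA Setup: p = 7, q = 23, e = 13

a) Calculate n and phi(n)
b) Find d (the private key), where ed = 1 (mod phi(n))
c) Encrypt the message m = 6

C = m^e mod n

Step 1: n = 7 * 23 = 161.
Step 2: phi(n) = (7-1)(23-1) = 6 * 22 = 132.
Step 3: Find d = 13^(-1) mod 132 = 61.
  Verify: 13 * 61 = 793 = 1 (mod 132).
Step 4: C = 6^13 mod 161 = 13.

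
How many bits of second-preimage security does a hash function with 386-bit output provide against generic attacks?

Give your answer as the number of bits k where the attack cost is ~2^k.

Step 1: The hash has a 386-bit output.
Step 2: Second-preimage resistance means: given a specific input x, it should be infeasible to find a different y with h(y) = h(x).
With a 386-bit output, a generic search for a second preimage costs about 2^386 evaluations (each trial matches the fixed target with probability 2^-386).
Step 3: Security level = 386 bits.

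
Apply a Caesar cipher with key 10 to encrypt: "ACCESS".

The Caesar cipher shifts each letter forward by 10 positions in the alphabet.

Step 1: For each letter, shift forward by 10 positions (mod 26).
  A (position 0) -> position (0+10) mod 26 = 10 -> K
  C (position 2) -> position (2+10) mod 26 = 12 -> M
  C (position 2) -> position (2+10) mod 26 = 12 -> M
  E (position 4) -> position (4+10) mod 26 = 14 -> O
  S (position 18) -> position (18+10) mod 26 = 2 -> C
  S (position 18) -> position (18+10) mod 26 = 2 -> C
Result: KMMOCC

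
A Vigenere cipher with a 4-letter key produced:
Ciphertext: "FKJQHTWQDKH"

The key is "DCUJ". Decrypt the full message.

Step 1: Key 'DCUJ' has length 4. Extended key: DCUJDCUJDCU
Step 2: Decrypt each position:
  F(5) - D(3) = 2 = C
  K(10) - C(2) = 8 = I
  J(9) - U(20) = 15 = P
  Q(16) - J(9) = 7 = H
  H(7) - D(3) = 4 = E
  T(19) - C(2) = 17 = R
  W(22) - U(20) = 2 = C
  Q(16) - J(9) = 7 = H
  D(3) - D(3) = 0 = A
  K(10) - C(2) = 8 = I
  H(7) - U(20) = 13 = N
Plaintext: CIPHERCHAIN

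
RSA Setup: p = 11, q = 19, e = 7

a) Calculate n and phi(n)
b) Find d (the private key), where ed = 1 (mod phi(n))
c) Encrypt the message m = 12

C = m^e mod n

Step 1: n = 11 * 19 = 209.
Step 2: phi(n) = (11-1)(19-1) = 10 * 18 = 180.
Step 3: Find d = 7^(-1) mod 180 = 103.
  Verify: 7 * 103 = 721 = 1 (mod 180).
Step 4: C = 12^7 mod 209 = 12.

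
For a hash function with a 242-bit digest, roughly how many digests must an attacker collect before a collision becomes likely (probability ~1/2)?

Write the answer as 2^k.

Step 1: The birthday paradox gives collision probability ~50% after sqrt(2^n) = 2^(n/2) hashes.
Step 2: For 242-bit output: 2^(242/2) = 2^121.
Step 3: Approximately 2^121 hash computations needed.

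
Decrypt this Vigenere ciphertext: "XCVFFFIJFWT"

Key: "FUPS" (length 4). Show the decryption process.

Step 1: Key 'FUPS' has length 4. Extended key: FUPSFUPSFUP
Step 2: Decrypt each position:
  X(23) - F(5) = 18 = S
  C(2) - U(20) = 8 = I
  V(21) - P(15) = 6 = G
  F(5) - S(18) = 13 = N
  F(5) - F(5) = 0 = A
  F(5) - U(20) = 11 = L
  I(8) - P(15) = 19 = T
  J(9) - S(18) = 17 = R
  F(5) - F(5) = 0 = A
  W(22) - U(20) = 2 = C
  T(19) - P(15) = 4 = E
Plaintext: SIGNALTRACE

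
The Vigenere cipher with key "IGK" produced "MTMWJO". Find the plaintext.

Step 1: Extend key: IGKIGK
Step 2: Decrypt each letter (c - k) mod 26:
  M(12) - I(8) = (12-8) mod 26 = 4 = E
  T(19) - G(6) = (19-6) mod 26 = 13 = N
  M(12) - K(10) = (12-10) mod 26 = 2 = C
  W(22) - I(8) = (22-8) mod 26 = 14 = O
  J(9) - G(6) = (9-6) mod 26 = 3 = D
  O(14) - K(10) = (14-10) mod 26 = 4 = E
Plaintext: ENCODE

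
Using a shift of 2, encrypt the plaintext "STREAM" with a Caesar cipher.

Step 1: For each letter, shift forward by 2 positions (mod 26).
  S (position 18) -> position (18+2) mod 26 = 20 -> U
  T (position 19) -> position (19+2) mod 26 = 21 -> V
  R (position 17) -> position (17+2) mod 26 = 19 -> T
  E (position 4) -> position (4+2) mod 26 = 6 -> G
  A (position 0) -> position (0+2) mod 26 = 2 -> C
  M (position 12) -> position (12+2) mod 26 = 14 -> O
Result: UVTGCO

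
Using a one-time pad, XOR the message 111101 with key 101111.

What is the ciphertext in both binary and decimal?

Step 1: Write out the XOR operation bit by bit:
  Message: 111101
  Key:     101111
  XOR:     010010
Step 2: Convert to decimal: 010010 = 18.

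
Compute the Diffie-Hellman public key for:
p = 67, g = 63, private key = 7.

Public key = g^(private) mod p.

Step 1: A = g^a mod p = 63^7 mod 67.
  63^1 mod 67 = 63
  63^2 mod 67 = (63 * 63) mod 67 = 16
  63^3 mod 67 = (16 * 63) mod 67 = 3
  63^4 mod 67 = (3 * 63) mod 67 = 55
  63^5 mod 67 = (55 * 63) mod 67 = 48
  63^6 mod 67 = (48 * 63) mod 67 = 9
  63^7 mod 67 = (9 * 63) mod 67 = 31
Result: A = 31.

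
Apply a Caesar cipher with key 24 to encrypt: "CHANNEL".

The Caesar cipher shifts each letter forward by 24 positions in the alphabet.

Step 1: For each letter, shift forward by 24 positions (mod 26).
  C (position 2) -> position (2+24) mod 26 = 0 -> A
  H (position 7) -> position (7+24) mod 26 = 5 -> F
  A (position 0) -> position (0+24) mod 26 = 24 -> Y
  N (position 13) -> position (13+24) mod 26 = 11 -> L
  N (position 13) -> position (13+24) mod 26 = 11 -> L
  E (position 4) -> position (4+24) mod 26 = 2 -> C
  L (position 11) -> position (11+24) mod 26 = 9 -> J
Result: AFYLLCJ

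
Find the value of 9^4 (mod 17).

Step 1: Compute 9^4 mod 17 step by step, reducing modulo 17 at each step.
  9^1 mod 17 = 9
  9^2 mod 17 = (9 * 9) mod 17 = 13
  9^3 mod 17 = (13 * 9) mod 17 = 15
  9^4 mod 17 = (15 * 9) mod 17 = 16
Step 2: Result = 16.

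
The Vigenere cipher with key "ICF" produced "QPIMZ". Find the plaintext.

Step 1: Extend key: ICFIC
Step 2: Decrypt each letter (c - k) mod 26:
  Q(16) - I(8) = (16-8) mod 26 = 8 = I
  P(15) - C(2) = (15-2) mod 26 = 13 = N
  I(8) - F(5) = (8-5) mod 26 = 3 = D
  M(12) - I(8) = (12-8) mod 26 = 4 = E
  Z(25) - C(2) = (25-2) mod 26 = 23 = X
Plaintext: INDEX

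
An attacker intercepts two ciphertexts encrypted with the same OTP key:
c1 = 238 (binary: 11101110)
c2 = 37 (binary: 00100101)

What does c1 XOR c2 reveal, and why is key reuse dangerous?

Step 1: c1 XOR c2 = (m1 XOR k) XOR (m2 XOR k).
Step 2: By XOR associativity/commutativity: = m1 XOR m2 XOR k XOR k = m1 XOR m2.
Step 3: 11101110 XOR 00100101 = 11001011 = 203.
Step 4: The key cancels out! An attacker learns m1 XOR m2 = 203, revealing the relationship between plaintexts.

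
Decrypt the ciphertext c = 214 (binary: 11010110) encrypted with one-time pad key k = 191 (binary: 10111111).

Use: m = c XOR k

Step 1: XOR ciphertext with key:
  Ciphertext: 11010110
  Key:        10111111
  XOR:        01101001
Step 2: Plaintext = 01101001 = 105 in decimal.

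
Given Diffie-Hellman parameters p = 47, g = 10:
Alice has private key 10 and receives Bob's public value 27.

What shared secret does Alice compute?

Step 1: s = B^a mod p = 27^10 mod 47.
  27^1 mod 47 = 27
  27^2 mod 47 = (27 * 27) mod 47 = 24
  27^3 mod 47 = (24 * 27) mod 47 = 37
  27^4 mod 47 = (37 * 27) mod 47 = 12
  27^5 mod 47 = (12 * 27) mod 47 = 42
  27^6 mod 47 = (42 * 27) mod 47 = 6
  27^7 mod 47 = (6 * 27) mod 47 = 21
  27^8 mod 47 = (21 * 27) mod 47 = 3
  27^9 mod 47 = (3 * 27) mod 47 = 34
  27^10 mod 47 = (34 * 27) mod 47 = 25
Result: shared secret = 25.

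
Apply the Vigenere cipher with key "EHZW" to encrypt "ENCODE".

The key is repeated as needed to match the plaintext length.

Step 1: Repeat key to match plaintext length:
  Plaintext: ENCODE
  Key:       EHZWEH
Step 2: Encrypt each letter:
  E(4) + E(4) = (4+4) mod 26 = 8 = I
  N(13) + H(7) = (13+7) mod 26 = 20 = U
  C(2) + Z(25) = (2+25) mod 26 = 1 = B
  O(14) + W(22) = (14+22) mod 26 = 10 = K
  D(3) + E(4) = (3+4) mod 26 = 7 = H
  E(4) + H(7) = (4+7) mod 26 = 11 = L
Ciphertext: IUBKHL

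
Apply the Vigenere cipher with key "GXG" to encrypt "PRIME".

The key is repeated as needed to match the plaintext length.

Step 1: Repeat key to match plaintext length:
  Plaintext: PRIME
  Key:       GXGGX
Step 2: Encrypt each letter:
  P(15) + G(6) = (15+6) mod 26 = 21 = V
  R(17) + X(23) = (17+23) mod 26 = 14 = O
  I(8) + G(6) = (8+6) mod 26 = 14 = O
  M(12) + G(6) = (12+6) mod 26 = 18 = S
  E(4) + X(23) = (4+23) mod 26 = 1 = B
Ciphertext: VOOSB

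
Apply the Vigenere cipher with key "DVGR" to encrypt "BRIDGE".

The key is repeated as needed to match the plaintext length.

Step 1: Repeat key to match plaintext length:
  Plaintext: BRIDGE
  Key:       DVGRDV
Step 2: Encrypt each letter:
  B(1) + D(3) = (1+3) mod 26 = 4 = E
  R(17) + V(21) = (17+21) mod 26 = 12 = M
  I(8) + G(6) = (8+6) mod 26 = 14 = O
  D(3) + R(17) = (3+17) mod 26 = 20 = U
  G(6) + D(3) = (6+3) mod 26 = 9 = J
  E(4) + V(21) = (4+21) mod 26 = 25 = Z
Ciphertext: EMOUJZ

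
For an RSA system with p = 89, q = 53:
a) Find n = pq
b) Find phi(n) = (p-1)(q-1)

Step 1: n = p * q = 89 * 53 = 4717.
Step 2: phi(n) = (p-1)(q-1) = 88 * 52 = 4576.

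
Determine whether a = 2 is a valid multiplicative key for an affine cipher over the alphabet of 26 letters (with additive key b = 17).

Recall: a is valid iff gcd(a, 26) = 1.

Step 1: Compute gcd(2, 26).
Step 2: gcd(2, 26) = 2.
Since gcd = 2 != 1, 2 shares a common factor with 26, so it cannot be used.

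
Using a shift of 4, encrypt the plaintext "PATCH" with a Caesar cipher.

Step 1: For each letter, shift forward by 4 positions (mod 26).
  P (position 15) -> position (15+4) mod 26 = 19 -> T
  A (position 0) -> position (0+4) mod 26 = 4 -> E
  T (position 19) -> position (19+4) mod 26 = 23 -> X
  C (position 2) -> position (2+4) mod 26 = 6 -> G
  H (position 7) -> position (7+4) mod 26 = 11 -> L
Result: TEXGL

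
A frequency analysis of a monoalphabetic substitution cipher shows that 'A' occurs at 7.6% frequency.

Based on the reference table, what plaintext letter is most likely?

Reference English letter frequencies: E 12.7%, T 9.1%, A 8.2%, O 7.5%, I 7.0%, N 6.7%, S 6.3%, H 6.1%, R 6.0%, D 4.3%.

Step 1: The observed frequency is 7.6%.
Step 2: Compare with English frequencies:
  E: 12.7% (difference: 5.1%)
  T: 9.1% (difference: 1.5%)
  A: 8.2% (difference: 0.6%)
  O: 7.5% (difference: 0.1%) <-- closest
  I: 7.0% (difference: 0.6%)
  N: 6.7% (difference: 0.9%)
  S: 6.3% (difference: 1.3%)
  H: 6.1% (difference: 1.5%)
  R: 6.0% (difference: 1.6%)
  D: 4.3% (difference: 3.3%)
Step 3: 'A' most likely represents 'O' (frequency 7.5%).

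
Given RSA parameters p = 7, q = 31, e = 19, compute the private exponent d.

Step 1: n = 7 * 31 = 217.
Step 2: phi(n) = 6 * 30 = 180.
Step 3: Find d such that 19 * d = 1 (mod 180).
Step 4: d = 19^(-1) mod 180 = 19.
Verification: 19 * 19 = 361 = 2 * 180 + 1.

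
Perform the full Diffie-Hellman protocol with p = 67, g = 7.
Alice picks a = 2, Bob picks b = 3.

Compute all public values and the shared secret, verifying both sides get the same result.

Step 1: A = g^a mod p = 7^2 mod 67 = 49.
Step 2: B = g^b mod p = 7^3 mod 67 = 8.
Step 3: Alice computes s = B^a mod p = 8^2 mod 67 = 64.
Step 4: Bob computes s = A^b mod p = 49^3 mod 67 = 64.
Both sides agree: shared secret = 64.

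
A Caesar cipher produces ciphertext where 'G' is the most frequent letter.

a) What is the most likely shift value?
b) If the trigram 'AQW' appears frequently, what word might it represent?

Step 1: In English, 'E' is the most frequent letter (12.7%).
Step 2: The most frequent ciphertext letter is 'G' (position 6).
Step 3: Shift = (6 - 4) mod 26 = 2.
Step 4: Decrypt 'AQW' by shifting back 2:
  A -> Y
  Q -> O
  W -> U
Step 5: 'AQW' decrypts to 'YOU'.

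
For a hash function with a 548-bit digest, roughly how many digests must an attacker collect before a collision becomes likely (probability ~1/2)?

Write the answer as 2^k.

Step 1: The birthday paradox gives collision probability ~50% after sqrt(2^n) = 2^(n/2) hashes.
Step 2: For 548-bit output: 2^(548/2) = 2^274.
Step 3: Approximately 2^274 hash computations needed.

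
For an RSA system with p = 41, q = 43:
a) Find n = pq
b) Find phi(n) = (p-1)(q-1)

Step 1: n = p * q = 41 * 43 = 1763.
Step 2: phi(n) = (p-1)(q-1) = 40 * 42 = 1680.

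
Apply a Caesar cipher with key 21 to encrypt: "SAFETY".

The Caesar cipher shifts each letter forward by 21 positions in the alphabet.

Step 1: For each letter, shift forward by 21 positions (mod 26).
  S (position 18) -> position (18+21) mod 26 = 13 -> N
  A (position 0) -> position (0+21) mod 26 = 21 -> V
  F (position 5) -> position (5+21) mod 26 = 0 -> A
  E (position 4) -> position (4+21) mod 26 = 25 -> Z
  T (position 19) -> position (19+21) mod 26 = 14 -> O
  Y (position 24) -> position (24+21) mod 26 = 19 -> T
Result: NVAZOT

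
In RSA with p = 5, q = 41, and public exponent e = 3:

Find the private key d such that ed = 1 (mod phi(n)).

Step 1: n = 5 * 41 = 205.
Step 2: phi(n) = 4 * 40 = 160.
Step 3: Find d such that 3 * d = 1 (mod 160).
Step 4: d = 3^(-1) mod 160 = 107.
Verification: 3 * 107 = 321 = 2 * 160 + 1.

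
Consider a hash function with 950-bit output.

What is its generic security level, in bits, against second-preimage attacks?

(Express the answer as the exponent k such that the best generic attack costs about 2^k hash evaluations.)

Step 1: The hash has a 950-bit output.
Step 2: Second-preimage resistance means: given a specific input x, it should be infeasible to find a different y with h(y) = h(x).
With a 950-bit output, a generic search for a second preimage costs about 2^950 evaluations (each trial matches the fixed target with probability 2^-950).
Step 3: Security level = 950 bits.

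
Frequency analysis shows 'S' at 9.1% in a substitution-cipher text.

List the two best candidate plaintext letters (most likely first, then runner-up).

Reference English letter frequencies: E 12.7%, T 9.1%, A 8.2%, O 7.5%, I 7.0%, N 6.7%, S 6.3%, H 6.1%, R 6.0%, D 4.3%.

Step 1: Observed frequency of 'S' is 9.1%.
Step 2: Compute distances to each reference frequency and sort:
  T (9.1%): difference = 0.0% <-- BEST
  A (8.2%): difference = 0.9% <-- RUNNER-UP
  O (7.5%): difference = 1.6%
  I (7.0%): difference = 2.1%
  N (6.7%): difference = 2.4%
Step 3: Most likely is 'T' (9.1%, diff 0.0%); second most likely is 'A' (8.2%, diff 0.9%).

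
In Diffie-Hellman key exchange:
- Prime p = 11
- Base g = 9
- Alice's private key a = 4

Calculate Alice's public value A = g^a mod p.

Step 1: A = g^a mod p = 9^4 mod 11.
  9^1 mod 11 = 9
  9^2 mod 11 = (9 * 9) mod 11 = 4
  9^3 mod 11 = (4 * 9) mod 11 = 3
  9^4 mod 11 = (3 * 9) mod 11 = 5
Result: A = 5.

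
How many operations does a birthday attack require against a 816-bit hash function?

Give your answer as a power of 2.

Step 1: The birthday paradox gives collision probability ~50% after sqrt(2^n) = 2^(n/2) hashes.
Step 2: For 816-bit output: 2^(816/2) = 2^408.
Step 3: Approximately 2^408 hash computations needed.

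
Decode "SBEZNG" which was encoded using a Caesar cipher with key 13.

Step 1: Reverse the shift by subtracting 13 from each letter position.
  S (position 18) -> position (18-13) mod 26 = 5 -> F
  B (position 1) -> position (1-13) mod 26 = 14 -> O
  E (position 4) -> position (4-13) mod 26 = 17 -> R
  Z (position 25) -> position (25-13) mod 26 = 12 -> M
  N (position 13) -> position (13-13) mod 26 = 0 -> A
  G (position 6) -> position (6-13) mod 26 = 19 -> T
Decrypted message: FORMAT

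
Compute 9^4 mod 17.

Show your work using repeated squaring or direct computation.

Step 1: Compute 9^4 mod 17 step by step, reducing modulo 17 at each step.
  9^1 mod 17 = 9
  9^2 mod 17 = (9 * 9) mod 17 = 13
  9^3 mod 17 = (13 * 9) mod 17 = 15
  9^4 mod 17 = (15 * 9) mod 17 = 16
Step 2: Result = 16.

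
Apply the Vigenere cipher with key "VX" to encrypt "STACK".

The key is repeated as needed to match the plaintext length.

Step 1: Repeat key to match plaintext length:
  Plaintext: STACK
  Key:       VXVXV
Step 2: Encrypt each letter:
  S(18) + V(21) = (18+21) mod 26 = 13 = N
  T(19) + X(23) = (19+23) mod 26 = 16 = Q
  A(0) + V(21) = (0+21) mod 26 = 21 = V
  C(2) + X(23) = (2+23) mod 26 = 25 = Z
  K(10) + V(21) = (10+21) mod 26 = 5 = F
Ciphertext: NQVZF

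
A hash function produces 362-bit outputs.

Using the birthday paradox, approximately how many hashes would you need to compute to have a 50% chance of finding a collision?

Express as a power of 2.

Step 1: The birthday paradox gives collision probability ~50% after sqrt(2^n) = 2^(n/2) hashes.
Step 2: For 362-bit output: 2^(362/2) = 2^181.
Step 3: Approximately 2^181 hash computations needed.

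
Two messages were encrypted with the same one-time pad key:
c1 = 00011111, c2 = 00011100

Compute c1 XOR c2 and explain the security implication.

Step 1: c1 XOR c2 = (m1 XOR k) XOR (m2 XOR k).
Step 2: By XOR associativity/commutativity: = m1 XOR m2 XOR k XOR k = m1 XOR m2.
Step 3: 00011111 XOR 00011100 = 00000011 = 3.
Step 4: The key cancels out! An attacker learns m1 XOR m2 = 3, revealing the relationship between plaintexts.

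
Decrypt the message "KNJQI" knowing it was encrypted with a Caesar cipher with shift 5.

Step 1: Reverse the shift by subtracting 5 from each letter position.
  K (position 10) -> position (10-5) mod 26 = 5 -> F
  N (position 13) -> position (13-5) mod 26 = 8 -> I
  J (position 9) -> position (9-5) mod 26 = 4 -> E
  Q (position 16) -> position (16-5) mod 26 = 11 -> L
  I (position 8) -> position (8-5) mod 26 = 3 -> D
Decrypted message: FIELD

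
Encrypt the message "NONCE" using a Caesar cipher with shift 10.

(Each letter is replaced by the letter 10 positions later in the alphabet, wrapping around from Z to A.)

Step 1: For each letter, shift forward by 10 positions (mod 26).
  N (position 13) -> position (13+10) mod 26 = 23 -> X
  O (position 14) -> position (14+10) mod 26 = 24 -> Y
  N (position 13) -> position (13+10) mod 26 = 23 -> X
  C (position 2) -> position (2+10) mod 26 = 12 -> M
  E (position 4) -> position (4+10) mod 26 = 14 -> O
Result: XYXMO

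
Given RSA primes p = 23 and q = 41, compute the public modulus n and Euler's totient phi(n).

Step 1: n = p * q = 23 * 41 = 943.
Step 2: phi(n) = (p-1)(q-1) = 22 * 40 = 880.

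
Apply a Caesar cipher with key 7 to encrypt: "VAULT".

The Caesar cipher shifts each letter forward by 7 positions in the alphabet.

Step 1: For each letter, shift forward by 7 positions (mod 26).
  V (position 21) -> position (21+7) mod 26 = 2 -> C
  A (position 0) -> position (0+7) mod 26 = 7 -> H
  U (position 20) -> position (20+7) mod 26 = 1 -> B
  L (position 11) -> position (11+7) mod 26 = 18 -> S
  T (position 19) -> position (19+7) mod 26 = 0 -> A
Result: CHBSA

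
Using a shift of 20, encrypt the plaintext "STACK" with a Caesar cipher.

Step 1: For each letter, shift forward by 20 positions (mod 26).
  S (position 18) -> position (18+20) mod 26 = 12 -> M
  T (position 19) -> position (19+20) mod 26 = 13 -> N
  A (position 0) -> position (0+20) mod 26 = 20 -> U
  C (position 2) -> position (2+20) mod 26 = 22 -> W
  K (position 10) -> position (10+20) mod 26 = 4 -> E
Result: MNUWE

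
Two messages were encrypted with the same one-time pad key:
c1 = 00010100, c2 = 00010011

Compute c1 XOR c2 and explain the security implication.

Step 1: c1 XOR c2 = (m1 XOR k) XOR (m2 XOR k).
Step 2: By XOR associativity/commutativity: = m1 XOR m2 XOR k XOR k = m1 XOR m2.
Step 3: 00010100 XOR 00010011 = 00000111 = 7.
Step 4: The key cancels out! An attacker learns m1 XOR m2 = 7, revealing the relationship between plaintexts.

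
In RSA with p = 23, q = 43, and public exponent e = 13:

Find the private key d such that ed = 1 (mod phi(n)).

Step 1: n = 23 * 43 = 989.
Step 2: phi(n) = 22 * 42 = 924.
Step 3: Find d such that 13 * d = 1 (mod 924).
Step 4: d = 13^(-1) mod 924 = 853.
Verification: 13 * 853 = 11089 = 12 * 924 + 1.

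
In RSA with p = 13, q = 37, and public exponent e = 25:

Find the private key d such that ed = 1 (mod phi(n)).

Step 1: n = 13 * 37 = 481.
Step 2: phi(n) = 12 * 36 = 432.
Step 3: Find d such that 25 * d = 1 (mod 432).
Step 4: d = 25^(-1) mod 432 = 121.
Verification: 25 * 121 = 3025 = 7 * 432 + 1.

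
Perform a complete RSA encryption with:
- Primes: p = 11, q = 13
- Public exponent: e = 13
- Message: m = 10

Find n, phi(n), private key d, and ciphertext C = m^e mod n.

Step 1: n = 11 * 13 = 143.
Step 2: phi(n) = (11-1)(13-1) = 10 * 12 = 120.
Step 3: Find d = 13^(-1) mod 120 = 37.
  Verify: 13 * 37 = 481 = 1 (mod 120).
Step 4: C = 10^13 mod 143 = 10.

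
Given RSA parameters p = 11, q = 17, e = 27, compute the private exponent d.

Step 1: n = 11 * 17 = 187.
Step 2: phi(n) = 10 * 16 = 160.
Step 3: Find d such that 27 * d = 1 (mod 160).
Step 4: d = 27^(-1) mod 160 = 83.
Verification: 27 * 83 = 2241 = 14 * 160 + 1.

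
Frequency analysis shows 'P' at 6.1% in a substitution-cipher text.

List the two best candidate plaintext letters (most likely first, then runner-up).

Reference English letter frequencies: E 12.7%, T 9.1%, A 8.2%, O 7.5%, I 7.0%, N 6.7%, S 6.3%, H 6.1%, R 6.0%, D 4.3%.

Step 1: Observed frequency of 'P' is 6.1%.
Step 2: Compute distances to each reference frequency and sort:
  H (6.1%): difference = 0.0% <-- BEST
  R (6.0%): difference = 0.1% <-- RUNNER-UP
  S (6.3%): difference = 0.2%
  N (6.7%): difference = 0.6%
  I (7.0%): difference = 0.9%
Step 3: Most likely is 'H' (6.1%, diff 0.0%); second most likely is 'R' (6.0%, diff 0.1%).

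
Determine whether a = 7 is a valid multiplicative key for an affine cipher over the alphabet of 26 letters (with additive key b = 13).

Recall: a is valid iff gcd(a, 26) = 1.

Step 1: Compute gcd(7, 26).
Step 2: gcd(7, 26) = 1.
Since gcd = 1, 7 is coprime with 26, so it is a valid key.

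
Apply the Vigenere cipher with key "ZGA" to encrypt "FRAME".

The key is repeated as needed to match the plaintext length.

Step 1: Repeat key to match plaintext length:
  Plaintext: FRAME
  Key:       ZGAZG
Step 2: Encrypt each letter:
  F(5) + Z(25) = (5+25) mod 26 = 4 = E
  R(17) + G(6) = (17+6) mod 26 = 23 = X
  A(0) + A(0) = (0+0) mod 26 = 0 = A
  M(12) + Z(25) = (12+25) mod 26 = 11 = L
  E(4) + G(6) = (4+6) mod 26 = 10 = K
Ciphertext: EXALK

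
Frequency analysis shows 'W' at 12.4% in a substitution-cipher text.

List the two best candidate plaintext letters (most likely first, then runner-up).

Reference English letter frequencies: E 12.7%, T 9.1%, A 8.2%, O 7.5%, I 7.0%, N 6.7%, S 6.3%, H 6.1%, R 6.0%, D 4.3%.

Step 1: Observed frequency of 'W' is 12.4%.
Step 2: Compute distances to each reference frequency and sort:
  E (12.7%): difference = 0.3% <-- BEST
  T (9.1%): difference = 3.3% <-- RUNNER-UP
  A (8.2%): difference = 4.2%
  O (7.5%): difference = 4.9%
  I (7.0%): difference = 5.4%
Step 3: Most likely is 'E' (12.7%, diff 0.3%); second most likely is 'T' (9.1%, diff 3.3%).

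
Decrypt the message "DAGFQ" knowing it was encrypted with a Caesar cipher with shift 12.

Step 1: Reverse the shift by subtracting 12 from each letter position.
  D (position 3) -> position (3-12) mod 26 = 17 -> R
  A (position 0) -> position (0-12) mod 26 = 14 -> O
  G (position 6) -> position (6-12) mod 26 = 20 -> U
  F (position 5) -> position (5-12) mod 26 = 19 -> T
  Q (position 16) -> position (16-12) mod 26 = 4 -> E
Decrypted message: ROUTE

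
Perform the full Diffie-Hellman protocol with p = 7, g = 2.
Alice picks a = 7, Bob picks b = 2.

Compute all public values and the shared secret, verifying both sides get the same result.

Step 1: A = g^a mod p = 2^7 mod 7 = 2.
Step 2: B = g^b mod p = 2^2 mod 7 = 4.
Step 3: Alice computes s = B^a mod p = 4^7 mod 7 = 4.
Step 4: Bob computes s = A^b mod p = 2^2 mod 7 = 4.
Both sides agree: shared secret = 4.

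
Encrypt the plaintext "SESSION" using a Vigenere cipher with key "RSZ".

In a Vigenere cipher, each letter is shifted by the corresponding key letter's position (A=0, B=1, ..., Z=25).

Step 1: Repeat key to match plaintext length:
  Plaintext: SESSION
  Key:       RSZRSZR
Step 2: Encrypt each letter:
  S(18) + R(17) = (18+17) mod 26 = 9 = J
  E(4) + S(18) = (4+18) mod 26 = 22 = W
  S(18) + Z(25) = (18+25) mod 26 = 17 = R
  S(18) + R(17) = (18+17) mod 26 = 9 = J
  I(8) + S(18) = (8+18) mod 26 = 0 = A
  O(14) + Z(25) = (14+25) mod 26 = 13 = N
  N(13) + R(17) = (13+17) mod 26 = 4 = E
Ciphertext: JWRJANE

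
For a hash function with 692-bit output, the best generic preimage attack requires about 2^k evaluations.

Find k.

Step 1: The hash has a 692-bit output.
Step 2: Preimage resistance means: given a digest h(x), it should be infeasible to find any input that hashes to it.
With a 692-bit output there are 2^692 possible digests, so a generic brute-force preimage search costs about 2^692 evaluations.
Step 3: Security level = 692 bits.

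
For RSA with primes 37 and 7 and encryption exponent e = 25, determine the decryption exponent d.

Step 1: n = 37 * 7 = 259.
Step 2: phi(n) = 36 * 6 = 216.
Step 3: Find d such that 25 * d = 1 (mod 216).
Step 4: d = 25^(-1) mod 216 = 121.
Verification: 25 * 121 = 3025 = 14 * 216 + 1.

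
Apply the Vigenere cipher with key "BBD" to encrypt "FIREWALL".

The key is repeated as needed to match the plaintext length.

Step 1: Repeat key to match plaintext length:
  Plaintext: FIREWALL
  Key:       BBDBBDBB
Step 2: Encrypt each letter:
  F(5) + B(1) = (5+1) mod 26 = 6 = G
  I(8) + B(1) = (8+1) mod 26 = 9 = J
  R(17) + D(3) = (17+3) mod 26 = 20 = U
  E(4) + B(1) = (4+1) mod 26 = 5 = F
  W(22) + B(1) = (22+1) mod 26 = 23 = X
  A(0) + D(3) = (0+3) mod 26 = 3 = D
  L(11) + B(1) = (11+1) mod 26 = 12 = M
  L(11) + B(1) = (11+1) mod 26 = 12 = M
Ciphertext: GJUFXDMM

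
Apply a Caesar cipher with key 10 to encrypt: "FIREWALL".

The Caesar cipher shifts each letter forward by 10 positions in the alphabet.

Step 1: For each letter, shift forward by 10 positions (mod 26).
  F (position 5) -> position (5+10) mod 26 = 15 -> P
  I (position 8) -> position (8+10) mod 26 = 18 -> S
  R (position 17) -> position (17+10) mod 26 = 1 -> B
  E (position 4) -> position (4+10) mod 26 = 14 -> O
  W (position 22) -> position (22+10) mod 26 = 6 -> G
  A (position 0) -> position (0+10) mod 26 = 10 -> K
  L (position 11) -> position (11+10) mod 26 = 21 -> V
  L (position 11) -> position (11+10) mod 26 = 21 -> V
Result: PSBOGKVV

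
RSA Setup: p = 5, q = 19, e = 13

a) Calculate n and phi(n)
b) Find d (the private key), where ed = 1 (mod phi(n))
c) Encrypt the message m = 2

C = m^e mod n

Step 1: n = 5 * 19 = 95.
Step 2: phi(n) = (5-1)(19-1) = 4 * 18 = 72.
Step 3: Find d = 13^(-1) mod 72 = 61.
  Verify: 13 * 61 = 793 = 1 (mod 72).
Step 4: C = 2^13 mod 95 = 22.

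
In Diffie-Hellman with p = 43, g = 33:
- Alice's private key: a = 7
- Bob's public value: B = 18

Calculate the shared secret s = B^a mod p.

Step 1: s = B^a mod p = 18^7 mod 43.
  18^1 mod 43 = 18
  18^2 mod 43 = (18 * 18) mod 43 = 23
  18^3 mod 43 = (23 * 18) mod 43 = 27
  18^4 mod 43 = (27 * 18) mod 43 = 13
  18^5 mod 43 = (13 * 18) mod 43 = 19
  18^6 mod 43 = (19 * 18) mod 43 = 41
  18^7 mod 43 = (41 * 18) mod 43 = 7
Result: shared secret = 7.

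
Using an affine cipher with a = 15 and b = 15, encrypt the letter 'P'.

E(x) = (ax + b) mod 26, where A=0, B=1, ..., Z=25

Step 1: Convert 'P' to number: x = 15.
Step 2: E(15) = (15 * 15 + 15) mod 26 = 240 mod 26 = 6.
Step 3: Convert 6 back to letter: G.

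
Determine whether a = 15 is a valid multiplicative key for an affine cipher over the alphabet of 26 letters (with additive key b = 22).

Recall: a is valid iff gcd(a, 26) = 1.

Step 1: Compute gcd(15, 26).
Step 2: gcd(15, 26) = 1.
Since gcd = 1, 15 is coprime with 26, so it is a valid key.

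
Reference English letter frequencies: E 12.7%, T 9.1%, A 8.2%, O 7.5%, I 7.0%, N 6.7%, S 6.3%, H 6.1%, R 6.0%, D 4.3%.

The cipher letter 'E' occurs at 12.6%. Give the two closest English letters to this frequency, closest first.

Step 1: Observed frequency of 'E' is 12.6%.
Step 2: Compute distances to each reference frequency and sort:
  E (12.7%): difference = 0.1% <-- BEST
  T (9.1%): difference = 3.5% <-- RUNNER-UP
  A (8.2%): difference = 4.4%
  O (7.5%): difference = 5.1%
  I (7.0%): difference = 5.6%
Step 3: Most likely is 'E' (12.7%, diff 0.1%); second most likely is 'T' (9.1%, diff 3.5%).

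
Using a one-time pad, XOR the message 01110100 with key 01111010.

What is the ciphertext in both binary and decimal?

Step 1: Write out the XOR operation bit by bit:
  Message: 01110100
  Key:     01111010
  XOR:     00001110
Step 2: Convert to decimal: 00001110 = 14.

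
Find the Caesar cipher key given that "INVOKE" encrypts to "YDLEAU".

Step 1: Compare first letters: I (position 8) -> Y (position 24).
Step 2: Shift = (24 - 8) mod 26 = 16.
The shift value is 16.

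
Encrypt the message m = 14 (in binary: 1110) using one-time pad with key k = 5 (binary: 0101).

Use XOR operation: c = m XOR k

Step 1: Write out the XOR operation bit by bit:
  Message: 1110
  Key:     0101
  XOR:     1011
Step 2: Convert to decimal: 1011 = 11.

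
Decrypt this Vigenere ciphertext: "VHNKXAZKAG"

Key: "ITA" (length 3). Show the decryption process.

Step 1: Key 'ITA' has length 3. Extended key: ITAITAITAI
Step 2: Decrypt each position:
  V(21) - I(8) = 13 = N
  H(7) - T(19) = 14 = O
  N(13) - A(0) = 13 = N
  K(10) - I(8) = 2 = C
  X(23) - T(19) = 4 = E
  A(0) - A(0) = 0 = A
  Z(25) - I(8) = 17 = R
  K(10) - T(19) = 17 = R
  A(0) - A(0) = 0 = A
  G(6) - I(8) = 24 = Y
Plaintext: NONCEARRAY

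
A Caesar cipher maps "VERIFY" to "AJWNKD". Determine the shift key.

Step 1: Compare first letters: V (position 21) -> A (position 0).
Step 2: Shift = (0 - 21) mod 26 = 5.
The shift value is 5.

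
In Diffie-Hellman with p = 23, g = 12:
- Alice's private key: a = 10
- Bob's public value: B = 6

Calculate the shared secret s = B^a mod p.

Step 1: s = B^a mod p = 6^10 mod 23.
  6^1 mod 23 = 6
  6^2 mod 23 = (6 * 6) mod 23 = 13
  6^3 mod 23 = (13 * 6) mod 23 = 9
  6^4 mod 23 = (9 * 6) mod 23 = 8
  6^5 mod 23 = (8 * 6) mod 23 = 2
  6^6 mod 23 = (2 * 6) mod 23 = 12
  6^7 mod 23 = (12 * 6) mod 23 = 3
  6^8 mod 23 = (3 * 6) mod 23 = 18
  6^9 mod 23 = (18 * 6) mod 23 = 16
  6^10 mod 23 = (16 * 6) mod 23 = 4
Result: shared secret = 4.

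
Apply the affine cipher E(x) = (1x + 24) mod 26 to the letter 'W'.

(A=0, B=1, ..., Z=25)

Step 1: Convert 'W' to number: x = 22.
Step 2: E(22) = (1 * 22 + 24) mod 26 = 46 mod 26 = 20.
Step 3: Convert 20 back to letter: U.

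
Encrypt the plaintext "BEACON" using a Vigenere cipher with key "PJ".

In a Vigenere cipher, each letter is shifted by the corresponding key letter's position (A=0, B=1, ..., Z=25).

Step 1: Repeat key to match plaintext length:
  Plaintext: BEACON
  Key:       PJPJPJ
Step 2: Encrypt each letter:
  B(1) + P(15) = (1+15) mod 26 = 16 = Q
  E(4) + J(9) = (4+9) mod 26 = 13 = N
  A(0) + P(15) = (0+15) mod 26 = 15 = P
  C(2) + J(9) = (2+9) mod 26 = 11 = L
  O(14) + P(15) = (14+15) mod 26 = 3 = D
  N(13) + J(9) = (13+9) mod 26 = 22 = W
Ciphertext: QNPLDW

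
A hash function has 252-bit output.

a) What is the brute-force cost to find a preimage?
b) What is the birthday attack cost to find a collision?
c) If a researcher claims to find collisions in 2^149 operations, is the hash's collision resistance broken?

Step 1: Preimage resistance requires brute-force of 2^252 operations.
Step 2: Collision resistance (birthday bound) = 2^(252/2) = 2^126.
Step 3: The claimed attack costs 2^149 operations.
Step 4: Since 2^149 >= 2^126, the claimed attack is no faster than the generic birthday attack, so this does not break collision resistance.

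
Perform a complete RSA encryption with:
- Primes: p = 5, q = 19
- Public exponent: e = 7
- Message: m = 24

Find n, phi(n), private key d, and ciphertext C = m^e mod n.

Step 1: n = 5 * 19 = 95.
Step 2: phi(n) = (5-1)(19-1) = 4 * 18 = 72.
Step 3: Find d = 7^(-1) mod 72 = 31.
  Verify: 7 * 31 = 217 = 1 (mod 72).
Step 4: C = 24^7 mod 95 = 54.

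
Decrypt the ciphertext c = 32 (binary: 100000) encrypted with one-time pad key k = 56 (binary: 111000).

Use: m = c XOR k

Step 1: XOR ciphertext with key:
  Ciphertext: 100000
  Key:        111000
  XOR:        011000
Step 2: Plaintext = 011000 = 24 in decimal.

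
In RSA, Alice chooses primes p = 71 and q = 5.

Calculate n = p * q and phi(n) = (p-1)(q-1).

Step 1: n = p * q = 71 * 5 = 355.
Step 2: phi(n) = (p-1)(q-1) = 70 * 4 = 280.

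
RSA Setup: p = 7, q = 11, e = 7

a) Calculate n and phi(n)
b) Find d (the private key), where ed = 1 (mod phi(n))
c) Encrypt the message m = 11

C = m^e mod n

Step 1: n = 7 * 11 = 77.
Step 2: phi(n) = (7-1)(11-1) = 6 * 10 = 60.
Step 3: Find d = 7^(-1) mod 60 = 43.
  Verify: 7 * 43 = 301 = 1 (mod 60).
Step 4: C = 11^7 mod 77 = 11.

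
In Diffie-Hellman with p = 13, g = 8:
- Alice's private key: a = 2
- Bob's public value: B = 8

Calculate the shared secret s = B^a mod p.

Step 1: s = B^a mod p = 8^2 mod 13.
  8^1 mod 13 = 8
  8^2 mod 13 = (8 * 8) mod 13 = 12
Result: shared secret = 12.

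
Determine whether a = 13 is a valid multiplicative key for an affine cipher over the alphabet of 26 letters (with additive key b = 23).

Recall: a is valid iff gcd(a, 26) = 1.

Step 1: Compute gcd(13, 26).
Step 2: gcd(13, 26) = 13.
Since gcd = 13 != 1, 13 shares a common factor with 26, so it cannot be used.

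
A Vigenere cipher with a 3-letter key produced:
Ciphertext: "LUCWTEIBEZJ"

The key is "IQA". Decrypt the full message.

Step 1: Key 'IQA' has length 3. Extended key: IQAIQAIQAIQ
Step 2: Decrypt each position:
  L(11) - I(8) = 3 = D
  U(20) - Q(16) = 4 = E
  C(2) - A(0) = 2 = C
  W(22) - I(8) = 14 = O
  T(19) - Q(16) = 3 = D
  E(4) - A(0) = 4 = E
  I(8) - I(8) = 0 = A
  B(1) - Q(16) = 11 = L
  E(4) - A(0) = 4 = E
  Z(25) - I(8) = 17 = R
  J(9) - Q(16) = 19 = T
Plaintext: DECODEALERT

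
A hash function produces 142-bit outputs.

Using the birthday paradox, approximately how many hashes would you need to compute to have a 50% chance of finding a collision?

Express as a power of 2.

Step 1: The birthday paradox gives collision probability ~50% after sqrt(2^n) = 2^(n/2) hashes.
Step 2: For 142-bit output: 2^(142/2) = 2^71.
Step 3: Approximately 2^71 hash computations needed.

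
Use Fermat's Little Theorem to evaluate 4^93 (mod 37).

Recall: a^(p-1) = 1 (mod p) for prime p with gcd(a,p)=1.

Step 1: Since 37 is prime, by Fermat's Little Theorem: 4^36 = 1 (mod 37).
Step 2: Reduce exponent: 93 mod 36 = 21.
Step 3: So 4^93 = 4^21 (mod 37).
Step 4: 4^21 mod 37 = 27.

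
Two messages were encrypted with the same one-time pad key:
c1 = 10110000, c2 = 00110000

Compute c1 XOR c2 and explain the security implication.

Step 1: c1 XOR c2 = (m1 XOR k) XOR (m2 XOR k).
Step 2: By XOR associativity/commutativity: = m1 XOR m2 XOR k XOR k = m1 XOR m2.
Step 3: 10110000 XOR 00110000 = 10000000 = 128.
Step 4: The key cancels out! An attacker learns m1 XOR m2 = 128, revealing the relationship between plaintexts.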